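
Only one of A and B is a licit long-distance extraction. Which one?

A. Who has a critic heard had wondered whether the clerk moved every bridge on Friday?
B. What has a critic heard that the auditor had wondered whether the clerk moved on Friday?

A

In B, the wh-phrase is extracted from inside a wh-island (introduced by "whether"), which blocks movement.
In A, the extraction path crosses only that-complement boundaries, which are transparent.
So A is grammatical.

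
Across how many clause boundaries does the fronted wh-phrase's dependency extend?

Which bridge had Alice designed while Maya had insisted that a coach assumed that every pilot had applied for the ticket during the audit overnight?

0

"which bridge" originates inside the matrix clause — no clause boundary is crossed.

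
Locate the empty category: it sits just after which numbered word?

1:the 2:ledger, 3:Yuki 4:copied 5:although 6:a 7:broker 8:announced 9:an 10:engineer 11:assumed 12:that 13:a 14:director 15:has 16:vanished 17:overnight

4

The displaced element is "the ledger" (word 2).
It functions as the direct object of "copied", so the gap sits immediately after word 4 ("copied").
Base order: Yuki copied the ledger although a broker announced an engineer assumed that a director has vanished overnight.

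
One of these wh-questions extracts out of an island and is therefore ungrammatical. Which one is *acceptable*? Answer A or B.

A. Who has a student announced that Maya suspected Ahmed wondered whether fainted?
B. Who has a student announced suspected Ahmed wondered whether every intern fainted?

B

In A, the wh-phrase is extracted from inside a wh-island (introduced by "whether"), which blocks movement.
In B, the extraction path crosses only that-complement boundaries, which are transparent.
So B is grammatical.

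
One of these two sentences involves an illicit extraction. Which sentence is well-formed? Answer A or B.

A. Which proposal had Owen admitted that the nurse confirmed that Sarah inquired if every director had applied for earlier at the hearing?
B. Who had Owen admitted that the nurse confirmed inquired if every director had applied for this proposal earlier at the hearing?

In A, the wh-phrase is extracted from inside a wh-island (introduced by "if"), which blocks movement.
In B, the extraction path crosses only that-complement boundaries, which are transparent.
So B is grammatical.

B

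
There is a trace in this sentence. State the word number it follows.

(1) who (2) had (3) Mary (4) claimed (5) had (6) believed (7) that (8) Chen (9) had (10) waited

The displaced element is "who" (word 1).
It is linked across 1 clause boundary (Ø).
It functions as the subject of "believed", so the gap sits immediately after word 4 ("claimed").
Base order: Mary had claimed that who had believed that Chen had waited.

4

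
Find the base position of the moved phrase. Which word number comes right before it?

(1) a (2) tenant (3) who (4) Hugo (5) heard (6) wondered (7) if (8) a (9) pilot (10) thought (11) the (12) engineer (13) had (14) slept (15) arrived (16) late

5

The displaced element is "a tenant" (word 2).
It is linked across 1 clause boundary (Ø).
It functions as the subject of "wondered", so the gap sits immediately after word 5 ("heard").
Base order: Hugo heard that a tenant wondered if a pilot thought the engineer had slept.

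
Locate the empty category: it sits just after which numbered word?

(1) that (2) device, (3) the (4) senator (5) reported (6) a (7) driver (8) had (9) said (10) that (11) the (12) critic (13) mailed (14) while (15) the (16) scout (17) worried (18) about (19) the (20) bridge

13

The displaced element is "that device" (word 2).
It is linked across 2 clause boundaries (Ø → that).
It functions as the direct object of "mailed", so the gap sits immediately after word 13 ("mailed").
Base order: The senator reported a driver had said that the critic mailed that device while the scout worried about the bridge.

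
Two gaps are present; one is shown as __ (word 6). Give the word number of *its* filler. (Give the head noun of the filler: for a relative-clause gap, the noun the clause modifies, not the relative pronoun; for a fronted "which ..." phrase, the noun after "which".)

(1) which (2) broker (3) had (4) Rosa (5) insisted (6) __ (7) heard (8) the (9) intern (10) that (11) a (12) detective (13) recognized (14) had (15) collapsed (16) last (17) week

The marked gap is the subject of "heard".
Its filler is the fronted wh-phrase "which broker", at word 2.
(The other dependency links word 9 to a gap after word 13.)

2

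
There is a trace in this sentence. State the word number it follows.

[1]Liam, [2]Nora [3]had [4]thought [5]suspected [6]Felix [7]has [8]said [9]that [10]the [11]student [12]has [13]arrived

4

The displaced element is "Liam" (word 1).
It is linked across 1 clause boundary (Ø).
It functions as the subject of "suspected", so the gap sits immediately after word 4 ("thought").
Base order: Nora had thought that Liam suspected Felix has said that the student has arrived.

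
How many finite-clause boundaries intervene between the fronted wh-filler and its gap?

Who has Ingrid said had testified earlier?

"who" is extracted from the subject of "testified".
Boundaries crossed, outermost first: [Ø] — 1 in total.

1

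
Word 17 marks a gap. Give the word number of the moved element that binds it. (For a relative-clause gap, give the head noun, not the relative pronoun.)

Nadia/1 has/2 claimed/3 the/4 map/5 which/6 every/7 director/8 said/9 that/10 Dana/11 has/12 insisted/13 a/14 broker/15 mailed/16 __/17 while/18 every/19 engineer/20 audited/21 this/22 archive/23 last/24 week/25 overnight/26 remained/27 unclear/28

5

The gap at 17 is the object of "mailed", inside a relative clause.
The relative pronoun is "which" (word 6); it is bound by the head noun immediately before it.
Its filler is the head noun "map", at word 5.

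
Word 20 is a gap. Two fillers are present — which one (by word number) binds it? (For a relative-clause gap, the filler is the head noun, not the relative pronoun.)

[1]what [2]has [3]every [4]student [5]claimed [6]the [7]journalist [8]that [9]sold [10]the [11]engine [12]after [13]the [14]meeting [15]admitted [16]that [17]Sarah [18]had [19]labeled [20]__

1

The marked gap is the direct object of "labeled".
Its filler is the fronted wh-phrase "what", at word 1.
(The other dependency links word 7 to a gap after word 8.)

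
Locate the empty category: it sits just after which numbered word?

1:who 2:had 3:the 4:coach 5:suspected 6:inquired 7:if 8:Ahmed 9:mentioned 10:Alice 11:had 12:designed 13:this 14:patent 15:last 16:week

The displaced element is "who" (word 1).
It is linked across 1 clause boundary (Ø).
It functions as the subject of "inquired", so the gap sits immediately after word 5 ("suspected").
Base order: The coach had suspected who inquired if Ahmed mentioned Alice had designed this patent last week.

5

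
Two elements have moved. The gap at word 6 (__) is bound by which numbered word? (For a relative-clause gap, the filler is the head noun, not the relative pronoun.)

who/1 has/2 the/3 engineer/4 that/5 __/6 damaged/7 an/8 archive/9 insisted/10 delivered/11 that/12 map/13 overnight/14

4

The marked gap is inside the relative clause, the subject of "damaged".
Its filler is the head noun "engineer" (via "that"), at word 4.
(The other dependency links word 1 to a gap after word 10.)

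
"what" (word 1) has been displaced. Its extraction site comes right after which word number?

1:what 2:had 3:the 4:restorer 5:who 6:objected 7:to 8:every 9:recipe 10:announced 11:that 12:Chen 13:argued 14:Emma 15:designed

15

The displaced element is "what" (word 1).
It is linked across 2 clause boundaries (that → Ø).
It functions as the direct object of "designed", so the gap sits immediately after word 15 ("designed").
Base order: The restorer who objected to every recipe had announced that Chen argued Emma designed what.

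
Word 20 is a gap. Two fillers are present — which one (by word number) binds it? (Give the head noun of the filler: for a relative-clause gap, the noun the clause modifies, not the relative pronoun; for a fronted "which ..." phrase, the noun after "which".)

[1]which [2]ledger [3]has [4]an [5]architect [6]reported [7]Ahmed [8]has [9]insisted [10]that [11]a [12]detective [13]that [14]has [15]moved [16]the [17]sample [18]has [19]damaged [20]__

The marked gap is the direct object of "damaged".
Its filler is the fronted wh-phrase "which ledger", at word 2.
(The other dependency links word 12 to a gap after word 13.)

2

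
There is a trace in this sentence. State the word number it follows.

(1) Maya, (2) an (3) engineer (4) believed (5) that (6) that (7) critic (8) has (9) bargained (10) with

The displaced element is "Maya" (word 1).
It is linked across 1 clause boundary (that).
It functions as the object of the preposition "with" of "bargained", so the gap sits immediately after word 10 ("with").
Base order: An engineer believed that that critic has bargained with Maya.

10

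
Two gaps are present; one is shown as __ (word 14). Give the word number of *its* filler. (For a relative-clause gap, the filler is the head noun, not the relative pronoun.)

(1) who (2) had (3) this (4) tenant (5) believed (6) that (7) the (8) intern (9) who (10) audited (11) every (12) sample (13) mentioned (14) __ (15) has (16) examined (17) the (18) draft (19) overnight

1

The marked gap is the subject of "examined".
Its filler is the fronted wh-phrase "who", at word 1.
(The other dependency links word 8 to a gap after word 9.)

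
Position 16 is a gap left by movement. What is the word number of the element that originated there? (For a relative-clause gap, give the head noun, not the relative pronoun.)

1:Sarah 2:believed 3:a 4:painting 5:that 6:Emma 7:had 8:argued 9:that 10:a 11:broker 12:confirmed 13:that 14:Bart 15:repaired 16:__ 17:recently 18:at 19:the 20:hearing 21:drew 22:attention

4

The gap at 16 is the object of "repaired", inside a relative clause.
The relative pronoun is "that" (word 5); it is bound by the head noun immediately before it.
Its filler is the head noun "painting", at word 4.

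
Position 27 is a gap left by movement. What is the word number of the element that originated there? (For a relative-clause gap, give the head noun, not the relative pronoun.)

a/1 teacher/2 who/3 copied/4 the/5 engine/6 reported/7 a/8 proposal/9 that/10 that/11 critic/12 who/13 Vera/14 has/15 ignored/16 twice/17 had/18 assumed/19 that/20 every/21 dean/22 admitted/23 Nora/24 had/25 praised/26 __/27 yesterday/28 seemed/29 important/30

9

The gap at 27 is the object of "praised", inside a relative clause.
The relative pronoun is "that" (word 10); it is bound by the head noun immediately before it.
Its filler is the head noun "proposal", at word 9.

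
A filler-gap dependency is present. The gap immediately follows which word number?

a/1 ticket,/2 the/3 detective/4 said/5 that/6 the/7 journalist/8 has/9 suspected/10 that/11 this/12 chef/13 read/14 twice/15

14

The displaced element is "a ticket" (word 2).
It is linked across 2 clause boundaries (that → that).
It functions as the direct object of "read", so the gap sits immediately after word 14 ("read").
Base order: The detective said that the journalist has suspected that this chef read a ticket twice.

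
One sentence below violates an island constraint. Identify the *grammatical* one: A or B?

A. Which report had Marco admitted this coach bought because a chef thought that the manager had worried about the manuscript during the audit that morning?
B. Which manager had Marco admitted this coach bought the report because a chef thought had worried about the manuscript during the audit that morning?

A

In B, the wh-phrase is extracted from inside an adjunct island (introduced by "because"), which blocks movement.
In A, the extraction path crosses only that-complement boundaries, which are transparent.
So A is grammatical.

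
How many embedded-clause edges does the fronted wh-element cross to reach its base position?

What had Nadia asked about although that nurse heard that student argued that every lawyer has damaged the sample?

0

"what" originates inside the matrix clause — no clause boundary is crossed.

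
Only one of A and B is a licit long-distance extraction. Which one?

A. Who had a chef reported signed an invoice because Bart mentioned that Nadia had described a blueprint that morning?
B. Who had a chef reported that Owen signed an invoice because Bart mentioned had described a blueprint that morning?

In B, the wh-phrase is extracted from inside an adjunct island (introduced by "because"), which blocks movement.
In A, the extraction path crosses only that-complement boundaries, which are transparent.
So A is grammatical.

A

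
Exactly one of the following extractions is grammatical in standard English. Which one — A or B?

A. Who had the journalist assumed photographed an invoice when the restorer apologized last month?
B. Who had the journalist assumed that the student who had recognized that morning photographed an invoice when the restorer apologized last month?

A

In B, the wh-phrase is extracted from inside a complex-NP island (relative clause) (introduced by "who"), which blocks movement.
In A, the extraction path crosses only that-complement boundaries, which are transparent.
So A is grammatical.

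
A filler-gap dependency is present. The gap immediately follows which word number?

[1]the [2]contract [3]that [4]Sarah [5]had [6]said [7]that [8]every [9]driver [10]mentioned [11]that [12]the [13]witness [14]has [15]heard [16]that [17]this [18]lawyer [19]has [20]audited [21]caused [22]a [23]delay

The displaced element is "the contract" (word 2).
It is linked across 3 clause boundaries (that → that → that).
It functions as the direct object of "audited", so the gap sits immediately after word 20 ("audited").
Base order: Sarah had said that every driver mentioned that the witness has heard that this lawyer has audited the contract.

20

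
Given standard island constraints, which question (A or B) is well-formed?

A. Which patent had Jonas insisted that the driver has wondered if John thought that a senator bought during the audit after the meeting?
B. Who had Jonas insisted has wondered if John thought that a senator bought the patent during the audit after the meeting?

B

In A, the wh-phrase is extracted from inside a wh-island (introduced by "if"), which blocks movement.
In B, the extraction path crosses only that-complement boundaries, which are transparent.
So B is grammatical.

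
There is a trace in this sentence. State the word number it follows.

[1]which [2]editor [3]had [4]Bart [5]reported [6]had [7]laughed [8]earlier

5

The displaced element is "which editor" (word 2).
It is linked across 1 clause boundary (Ø).
It functions as the subject of "laughed", so the gap sits immediately after word 5 ("reported").
Base order: Bart had reported which editor had laughed earlier.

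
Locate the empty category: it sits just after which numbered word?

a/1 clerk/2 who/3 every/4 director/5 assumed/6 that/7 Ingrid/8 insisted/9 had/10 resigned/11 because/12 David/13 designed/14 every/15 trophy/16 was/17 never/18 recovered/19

The displaced element is "a clerk" (word 2).
It is linked across 2 clause boundaries (that → Ø).
It functions as the subject of "resigned", so the gap sits immediately after word 9 ("insisted").
Base order: Every director assumed that Ingrid insisted that a clerk had resigned because David designed every trophy.

9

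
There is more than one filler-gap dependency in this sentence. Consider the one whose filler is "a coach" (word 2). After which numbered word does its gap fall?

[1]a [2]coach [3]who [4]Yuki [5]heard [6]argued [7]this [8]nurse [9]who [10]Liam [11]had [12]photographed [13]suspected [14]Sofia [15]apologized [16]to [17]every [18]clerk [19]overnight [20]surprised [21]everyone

5

The displaced element is "a coach" (word 2).
It is linked across 1 clause boundary (Ø).
It functions as the subject of "argued", so the gap sits immediately after word 5 ("heard").
Base order: Yuki heard that a coach argued this nurse who Liam had photographed suspected Sofia apologized to every clerk overnight.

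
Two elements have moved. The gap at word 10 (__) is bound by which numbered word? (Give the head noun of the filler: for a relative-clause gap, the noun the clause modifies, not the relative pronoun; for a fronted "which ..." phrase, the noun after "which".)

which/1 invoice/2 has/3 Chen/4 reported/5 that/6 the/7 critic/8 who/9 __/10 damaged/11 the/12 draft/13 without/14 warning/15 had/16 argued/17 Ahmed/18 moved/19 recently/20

The marked gap is inside the relative clause, the subject of "damaged".
Its filler is the head noun "critic" (via "who"), at word 8.
(The other dependency links word 2 to a gap after word 19.)

8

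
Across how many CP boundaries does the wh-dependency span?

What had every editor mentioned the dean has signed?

"what" is extracted from the object of "signed".
Boundaries crossed, outermost first: [Ø] — 1 in total.

1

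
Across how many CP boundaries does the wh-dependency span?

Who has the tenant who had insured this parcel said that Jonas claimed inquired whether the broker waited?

2

"who" is extracted from the subject of "inquired".
Boundaries crossed, outermost first: [that], [Ø] — 2 in total.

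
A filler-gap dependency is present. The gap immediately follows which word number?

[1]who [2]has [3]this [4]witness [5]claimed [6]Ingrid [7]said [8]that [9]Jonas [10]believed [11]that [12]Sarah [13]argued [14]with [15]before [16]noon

14

The displaced element is "who" (word 1).
It is linked across 3 clause boundaries (Ø → that → that).
It functions as the object of the preposition "with" of "argued", so the gap sits immediately after word 14 ("with").
Base order: This witness has claimed Ingrid said that Jonas believed that Sarah argued with who before noon.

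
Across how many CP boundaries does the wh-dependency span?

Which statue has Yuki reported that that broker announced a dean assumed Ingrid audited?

"which statue" is extracted from the object of "audited".
Boundaries crossed, outermost first: [that], [Ø], [Ø] — 3 in total.

3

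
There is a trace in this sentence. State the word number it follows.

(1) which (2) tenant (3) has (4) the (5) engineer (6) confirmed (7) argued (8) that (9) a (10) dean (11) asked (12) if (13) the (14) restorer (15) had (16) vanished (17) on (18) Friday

The displaced element is "which tenant" (word 2).
It is linked across 1 clause boundary (Ø).
It functions as the subject of "argued", so the gap sits immediately after word 6 ("confirmed").
Base order: The engineer has confirmed that which tenant argued that a dean asked if the restorer had vanished on Friday.

6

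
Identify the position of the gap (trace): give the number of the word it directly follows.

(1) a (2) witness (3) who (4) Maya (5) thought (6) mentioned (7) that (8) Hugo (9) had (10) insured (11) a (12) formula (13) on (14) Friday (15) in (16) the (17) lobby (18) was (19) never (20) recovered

The displaced element is "a witness" (word 2).
It is linked across 1 clause boundary (Ø).
It functions as the subject of "mentioned", so the gap sits immediately after word 5 ("thought").
Base order: Maya thought a witness mentioned that Hugo had insured a formula on Friday in the lobby.

5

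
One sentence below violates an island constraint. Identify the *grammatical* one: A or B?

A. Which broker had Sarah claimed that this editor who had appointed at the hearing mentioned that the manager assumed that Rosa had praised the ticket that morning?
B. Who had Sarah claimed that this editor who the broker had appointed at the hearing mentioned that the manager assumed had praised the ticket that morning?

In A, the wh-phrase is extracted from inside a complex-NP island (relative clause) (introduced by "who"), which blocks movement.
In B, the extraction path crosses only that-complement boundaries, which are transparent.
So B is grammatical.

B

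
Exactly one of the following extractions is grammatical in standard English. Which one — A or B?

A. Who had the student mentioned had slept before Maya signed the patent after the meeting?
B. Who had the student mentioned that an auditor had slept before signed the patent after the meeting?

A

In B, the wh-phrase is extracted from inside an adjunct island (introduced by "before"), which blocks movement.
In A, the extraction path crosses only that-complement boundaries, which are transparent.
So A is grammatical.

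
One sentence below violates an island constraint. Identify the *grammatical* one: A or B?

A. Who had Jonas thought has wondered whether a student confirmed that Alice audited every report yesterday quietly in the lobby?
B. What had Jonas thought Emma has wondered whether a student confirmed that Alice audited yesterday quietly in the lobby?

A

In B, the wh-phrase is extracted from inside a wh-island (introduced by "whether"), which blocks movement.
In A, the extraction path crosses only that-complement boundaries, which are transparent.
So A is grammatical.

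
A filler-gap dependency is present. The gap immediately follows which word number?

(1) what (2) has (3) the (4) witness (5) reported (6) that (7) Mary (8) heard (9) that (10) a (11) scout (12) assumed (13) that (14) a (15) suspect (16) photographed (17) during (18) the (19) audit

The displaced element is "what" (word 1).
It is linked across 3 clause boundaries (that → that → that).
It functions as the direct object of "photographed", so the gap sits immediately after word 16 ("photographed").
Base order: The witness has reported that Mary heard that a scout assumed that a suspect photographed what during the audit.

16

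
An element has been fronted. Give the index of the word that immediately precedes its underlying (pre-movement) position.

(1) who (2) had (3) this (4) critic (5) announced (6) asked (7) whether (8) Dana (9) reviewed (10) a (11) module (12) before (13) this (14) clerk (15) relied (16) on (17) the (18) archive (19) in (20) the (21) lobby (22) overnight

The displaced element is "who" (word 1).
It is linked across 1 clause boundary (Ø).
It functions as the subject of "asked", so the gap sits immediately after word 5 ("announced").
Base order: This critic had announced that who asked whether Dana reviewed a module before this clerk relied on the archive in the lobby overnight.

5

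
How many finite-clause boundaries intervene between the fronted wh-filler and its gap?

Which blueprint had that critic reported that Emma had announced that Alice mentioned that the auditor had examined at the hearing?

3

"which blueprint" is extracted from the object of "examined".
Boundaries crossed, outermost first: [that], [that], [that] — 3 in total.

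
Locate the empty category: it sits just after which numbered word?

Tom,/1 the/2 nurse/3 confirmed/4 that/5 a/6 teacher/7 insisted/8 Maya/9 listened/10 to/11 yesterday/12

11

The displaced element is "Tom" (word 1).
It is linked across 2 clause boundaries (that → Ø).
It functions as the object of the preposition "to" of "listened", so the gap sits immediately after word 11 ("to").
Base order: The nurse confirmed that a teacher insisted Maya listened to Tom yesterday.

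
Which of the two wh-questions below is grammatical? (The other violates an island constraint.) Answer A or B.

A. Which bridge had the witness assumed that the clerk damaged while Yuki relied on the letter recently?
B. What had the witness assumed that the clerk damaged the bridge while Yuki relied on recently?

A

In B, the wh-phrase is extracted from inside an adjunct island (introduced by "while"), which blocks movement.
In A, the extraction path crosses only that-complement boundaries, which are transparent.
So A is grammatical.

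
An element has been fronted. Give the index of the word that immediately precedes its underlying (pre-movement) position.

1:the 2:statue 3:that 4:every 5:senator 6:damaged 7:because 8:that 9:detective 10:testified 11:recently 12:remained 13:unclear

6

The displaced element is "the statue" (word 2).
It functions as the direct object of "damaged", so the gap sits immediately after word 6 ("damaged").
Base order: Every senator damaged the statue because that detective testified recently.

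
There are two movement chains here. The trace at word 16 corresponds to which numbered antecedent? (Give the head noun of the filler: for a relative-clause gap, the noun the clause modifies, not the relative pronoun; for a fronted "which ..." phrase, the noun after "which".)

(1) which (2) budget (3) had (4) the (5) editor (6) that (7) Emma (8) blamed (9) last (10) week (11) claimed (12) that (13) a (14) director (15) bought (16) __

2

The marked gap is the direct object of "bought".
Its filler is the fronted wh-phrase "which budget", at word 2.
(The other dependency links word 5 to a gap after word 8.)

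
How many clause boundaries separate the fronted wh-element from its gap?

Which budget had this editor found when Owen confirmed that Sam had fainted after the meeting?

"which budget" originates inside the matrix clause — no clause boundary is crossed.

0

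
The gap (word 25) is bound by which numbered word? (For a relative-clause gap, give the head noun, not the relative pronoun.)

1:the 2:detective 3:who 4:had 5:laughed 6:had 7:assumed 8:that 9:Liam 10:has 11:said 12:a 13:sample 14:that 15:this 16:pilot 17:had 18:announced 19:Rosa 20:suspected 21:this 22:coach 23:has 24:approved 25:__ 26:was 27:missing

13

The gap at 25 is the object of "approved", inside a relative clause.
The relative pronoun is "that" (word 14); it is bound by the head noun immediately before it.
Its filler is the head noun "sample", at word 13.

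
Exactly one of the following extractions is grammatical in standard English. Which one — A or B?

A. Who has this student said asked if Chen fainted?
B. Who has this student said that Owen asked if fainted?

A

In B, the wh-phrase is extracted from inside a wh-island (introduced by "if"), which blocks movement.
In A, the extraction path crosses only that-complement boundaries, which are transparent.
So A is grammatical.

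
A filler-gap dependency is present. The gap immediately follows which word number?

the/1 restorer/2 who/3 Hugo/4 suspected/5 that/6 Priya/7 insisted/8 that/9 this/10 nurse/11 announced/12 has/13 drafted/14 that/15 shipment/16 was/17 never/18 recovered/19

The displaced element is "the restorer" (word 2).
It is linked across 3 clause boundaries (that → that → Ø).
It functions as the subject of "drafted", so the gap sits immediately after word 12 ("announced").
Base order: Hugo suspected that Priya insisted that this nurse announced that the restorer has drafted that shipment.

12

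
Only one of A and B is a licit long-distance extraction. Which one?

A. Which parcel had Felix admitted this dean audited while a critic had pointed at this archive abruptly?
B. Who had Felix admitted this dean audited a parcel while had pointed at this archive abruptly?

In B, the wh-phrase is extracted from inside an adjunct island (introduced by "while"), which blocks movement.
In A, the extraction path crosses only that-complement boundaries, which are transparent.
So A is grammatical.

A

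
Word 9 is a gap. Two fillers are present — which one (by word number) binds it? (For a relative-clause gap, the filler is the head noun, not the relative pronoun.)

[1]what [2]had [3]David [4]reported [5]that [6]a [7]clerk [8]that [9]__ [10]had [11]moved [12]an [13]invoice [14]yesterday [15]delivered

The marked gap is inside the relative clause, the subject of "moved".
Its filler is the head noun "clerk" (via "that"), at word 7.
(The other dependency links word 1 to a gap after word 15.)

7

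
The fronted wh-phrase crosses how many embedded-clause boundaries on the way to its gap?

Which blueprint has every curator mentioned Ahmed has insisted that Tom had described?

"which blueprint" is extracted from the object of "described".
Boundaries crossed, outermost first: [Ø], [that] — 2 in total.

2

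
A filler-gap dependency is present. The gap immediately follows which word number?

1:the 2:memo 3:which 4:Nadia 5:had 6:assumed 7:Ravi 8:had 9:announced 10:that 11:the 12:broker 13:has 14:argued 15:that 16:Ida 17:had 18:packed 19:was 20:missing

The displaced element is "the memo" (word 2).
It is linked across 3 clause boundaries (Ø → that → that).
It functions as the direct object of "packed", so the gap sits immediately after word 18 ("packed").
Base order: Nadia had assumed Ravi had announced that the broker has argued that Ida had packed the memo.

18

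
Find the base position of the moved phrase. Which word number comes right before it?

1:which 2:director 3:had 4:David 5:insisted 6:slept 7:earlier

The displaced element is "which director" (word 2).
It is linked across 1 clause boundary (Ø).
It functions as the subject of "slept", so the gap sits immediately after word 5 ("insisted").
Base order: David had insisted that which director slept earlier.

5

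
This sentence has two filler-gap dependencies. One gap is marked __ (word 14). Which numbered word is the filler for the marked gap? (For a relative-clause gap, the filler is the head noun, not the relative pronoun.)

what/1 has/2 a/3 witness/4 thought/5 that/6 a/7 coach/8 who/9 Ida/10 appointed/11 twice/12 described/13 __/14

1

The marked gap is the direct object of "described".
Its filler is the fronted wh-phrase "what", at word 1.
(The other dependency links word 8 to a gap after word 11.)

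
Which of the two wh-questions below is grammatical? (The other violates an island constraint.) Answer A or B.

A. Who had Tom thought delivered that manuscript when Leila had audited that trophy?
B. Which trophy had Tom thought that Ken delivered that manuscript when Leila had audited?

In B, the wh-phrase is extracted from inside an adjunct island (introduced by "when"), which blocks movement.
In A, the extraction path crosses only that-complement boundaries, which are transparent.
So A is grammatical.

A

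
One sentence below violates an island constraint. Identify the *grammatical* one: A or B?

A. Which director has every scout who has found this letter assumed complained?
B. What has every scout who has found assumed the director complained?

In B, the wh-phrase is extracted from inside a complex-NP island (relative clause) (introduced by "who"), which blocks movement.
In A, the extraction path crosses only that-complement boundaries, which are transparent.
So A is grammatical.

A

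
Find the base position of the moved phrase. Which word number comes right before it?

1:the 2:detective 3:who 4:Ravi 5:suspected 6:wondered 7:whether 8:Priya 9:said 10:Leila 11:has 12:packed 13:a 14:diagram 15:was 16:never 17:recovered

The displaced element is "the detective" (word 2).
It is linked across 1 clause boundary (Ø).
It functions as the subject of "wondered", so the gap sits immediately after word 5 ("suspected").
Base order: Ravi suspected that the detective wondered whether Priya said Leila has packed a diagram.

5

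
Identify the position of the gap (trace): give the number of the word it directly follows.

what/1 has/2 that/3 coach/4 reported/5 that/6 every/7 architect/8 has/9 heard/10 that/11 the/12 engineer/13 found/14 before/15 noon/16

14

The displaced element is "what" (word 1).
It is linked across 2 clause boundaries (that → that).
It functions as the direct object of "found", so the gap sits immediately after word 14 ("found").
Base order: That coach has reported that every architect has heard that the engineer found what before noon.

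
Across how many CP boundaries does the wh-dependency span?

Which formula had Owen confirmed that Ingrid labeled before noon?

1

"which formula" is extracted from the object of "labeled".
Boundaries crossed, outermost first: [that] — 1 in total.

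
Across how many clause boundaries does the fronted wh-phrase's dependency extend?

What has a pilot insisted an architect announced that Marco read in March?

"what" is extracted from the object of "read".
Boundaries crossed, outermost first: [Ø], [that] — 2 in total.

2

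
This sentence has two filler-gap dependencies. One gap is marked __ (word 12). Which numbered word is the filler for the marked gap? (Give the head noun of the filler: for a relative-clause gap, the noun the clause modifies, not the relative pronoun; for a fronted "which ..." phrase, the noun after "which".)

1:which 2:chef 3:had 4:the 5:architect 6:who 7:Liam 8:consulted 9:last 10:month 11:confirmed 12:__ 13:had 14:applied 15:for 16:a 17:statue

2

The marked gap is the subject of "applied".
Its filler is the fronted wh-phrase "which chef", at word 2.
(The other dependency links word 5 to a gap after word 8.)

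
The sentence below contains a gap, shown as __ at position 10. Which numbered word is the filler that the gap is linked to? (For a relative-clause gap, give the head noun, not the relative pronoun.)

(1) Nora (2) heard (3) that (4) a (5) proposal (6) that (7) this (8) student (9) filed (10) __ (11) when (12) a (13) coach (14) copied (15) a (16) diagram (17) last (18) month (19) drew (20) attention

5

The gap at 10 is the object of "filed", inside a relative clause.
The relative pronoun is "that" (word 6); it is bound by the head noun immediately before it.
Its filler is the head noun "proposal", at word 5.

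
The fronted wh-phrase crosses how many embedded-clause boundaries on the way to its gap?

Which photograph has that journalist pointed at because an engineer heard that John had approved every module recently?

"which photograph" originates inside the matrix clause — no clause boundary is crossed.

0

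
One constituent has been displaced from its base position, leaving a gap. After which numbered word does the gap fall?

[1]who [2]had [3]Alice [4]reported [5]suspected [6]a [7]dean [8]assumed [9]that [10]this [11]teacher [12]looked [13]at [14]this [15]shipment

4

The displaced element is "who" (word 1).
It is linked across 1 clause boundary (Ø).
It functions as the subject of "suspected", so the gap sits immediately after word 4 ("reported").
Base order: Alice had reported that who suspected a dean assumed that this teacher looked at this shipment.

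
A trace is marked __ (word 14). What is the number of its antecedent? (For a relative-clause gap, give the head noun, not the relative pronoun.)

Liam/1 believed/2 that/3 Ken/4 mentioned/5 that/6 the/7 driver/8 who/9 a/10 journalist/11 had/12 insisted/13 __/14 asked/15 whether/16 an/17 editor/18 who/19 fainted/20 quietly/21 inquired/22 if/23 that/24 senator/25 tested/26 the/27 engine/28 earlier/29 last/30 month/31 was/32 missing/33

8

The gap at 14 is the subject of "asked", inside a relative clause.
The relative pronoun is "who" (word 9); it is bound by the head noun immediately before it.
Its filler is the head noun "driver", at word 8.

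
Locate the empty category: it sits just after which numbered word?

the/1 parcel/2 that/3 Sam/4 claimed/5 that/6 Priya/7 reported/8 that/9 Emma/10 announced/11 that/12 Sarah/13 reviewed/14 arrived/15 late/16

The displaced element is "the parcel" (word 2).
It is linked across 3 clause boundaries (that → that → that).
It functions as the direct object of "reviewed", so the gap sits immediately after word 14 ("reviewed").
Base order: Sam claimed that Priya reported that Emma announced that Sarah reviewed the parcel.

14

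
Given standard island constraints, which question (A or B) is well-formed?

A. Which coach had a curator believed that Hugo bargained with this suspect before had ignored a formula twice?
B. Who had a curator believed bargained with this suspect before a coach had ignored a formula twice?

In A, the wh-phrase is extracted from inside an adjunct island (introduced by "before"), which blocks movement.
In B, the extraction path crosses only that-complement boundaries, which are transparent.
So B is grammatical.

B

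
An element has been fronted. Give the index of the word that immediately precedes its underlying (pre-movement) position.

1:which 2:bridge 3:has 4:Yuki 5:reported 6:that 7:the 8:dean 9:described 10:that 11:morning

9

The displaced element is "which bridge" (word 2).
It is linked across 1 clause boundary (that).
It functions as the direct object of "described", so the gap sits immediately after word 9 ("described").
Base order: Yuki has reported that the dean described which bridge that morning.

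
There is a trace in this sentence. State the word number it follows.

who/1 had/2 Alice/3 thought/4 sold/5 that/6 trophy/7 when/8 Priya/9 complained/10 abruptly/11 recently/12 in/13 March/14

The displaced element is "who" (word 1).
It is linked across 1 clause boundary (Ø).
It functions as the subject of "sold", so the gap sits immediately after word 4 ("thought").
Base order: Alice had thought that who sold that trophy when Priya complained abruptly recently in March.

4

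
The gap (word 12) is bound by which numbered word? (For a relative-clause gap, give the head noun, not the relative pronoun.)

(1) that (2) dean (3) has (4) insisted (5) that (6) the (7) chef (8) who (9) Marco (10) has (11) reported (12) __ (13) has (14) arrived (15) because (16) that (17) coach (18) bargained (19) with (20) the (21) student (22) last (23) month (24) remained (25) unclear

7

The gap at 12 is the subject of "arrived", inside a relative clause.
The relative pronoun is "who" (word 8); it is bound by the head noun immediately before it.
Its filler is the head noun "chef", at word 7.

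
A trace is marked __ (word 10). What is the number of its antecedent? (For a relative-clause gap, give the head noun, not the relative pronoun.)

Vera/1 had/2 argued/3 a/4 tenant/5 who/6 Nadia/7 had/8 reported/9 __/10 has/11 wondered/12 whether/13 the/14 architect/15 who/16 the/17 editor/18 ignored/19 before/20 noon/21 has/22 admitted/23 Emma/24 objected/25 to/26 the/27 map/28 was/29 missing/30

5

The gap at 10 is the subject of "wondered", inside a relative clause.
The relative pronoun is "who" (word 6); it is bound by the head noun immediately before it.
Its filler is the head noun "tenant", at word 5.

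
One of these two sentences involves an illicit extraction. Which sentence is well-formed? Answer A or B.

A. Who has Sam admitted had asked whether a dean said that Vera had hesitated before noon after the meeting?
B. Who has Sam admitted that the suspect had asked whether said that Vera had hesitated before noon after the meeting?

A

In B, the wh-phrase is extracted from inside a wh-island (introduced by "whether"), which blocks movement.
In A, the extraction path crosses only that-complement boundaries, which are transparent.
So A is grammatical.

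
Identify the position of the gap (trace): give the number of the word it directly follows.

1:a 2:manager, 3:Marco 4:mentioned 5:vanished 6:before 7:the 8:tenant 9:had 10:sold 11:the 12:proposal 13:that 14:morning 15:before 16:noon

4

The displaced element is "a manager" (word 2).
It is linked across 1 clause boundary (Ø).
It functions as the subject of "vanished", so the gap sits immediately after word 4 ("mentioned").
Base order: Marco mentioned a manager vanished before the tenant had sold the proposal that morning before noon.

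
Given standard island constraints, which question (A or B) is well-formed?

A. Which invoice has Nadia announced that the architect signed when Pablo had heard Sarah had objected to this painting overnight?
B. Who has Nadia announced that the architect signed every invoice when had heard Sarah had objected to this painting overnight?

In B, the wh-phrase is extracted from inside an adjunct island (introduced by "when"), which blocks movement.
In A, the extraction path crosses only that-complement boundaries, which are transparent.
So A is grammatical.

A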